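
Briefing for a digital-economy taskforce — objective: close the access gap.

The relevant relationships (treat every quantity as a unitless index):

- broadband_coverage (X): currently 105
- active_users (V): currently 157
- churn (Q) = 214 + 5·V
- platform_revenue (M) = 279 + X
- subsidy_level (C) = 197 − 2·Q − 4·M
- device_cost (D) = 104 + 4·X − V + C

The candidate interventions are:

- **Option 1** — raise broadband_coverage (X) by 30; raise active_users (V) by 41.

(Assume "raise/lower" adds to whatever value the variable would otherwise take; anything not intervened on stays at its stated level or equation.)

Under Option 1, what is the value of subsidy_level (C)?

Option 1 (X + 30, V + 41):
  X = 105 + 30 = 135
  V = 157 + 41 = 198
  Q = 214 + 5·198 = 1204
  M = 279 + 135 = 414
  C = 197 − 2·1204 − 4·414 = -3867

-3867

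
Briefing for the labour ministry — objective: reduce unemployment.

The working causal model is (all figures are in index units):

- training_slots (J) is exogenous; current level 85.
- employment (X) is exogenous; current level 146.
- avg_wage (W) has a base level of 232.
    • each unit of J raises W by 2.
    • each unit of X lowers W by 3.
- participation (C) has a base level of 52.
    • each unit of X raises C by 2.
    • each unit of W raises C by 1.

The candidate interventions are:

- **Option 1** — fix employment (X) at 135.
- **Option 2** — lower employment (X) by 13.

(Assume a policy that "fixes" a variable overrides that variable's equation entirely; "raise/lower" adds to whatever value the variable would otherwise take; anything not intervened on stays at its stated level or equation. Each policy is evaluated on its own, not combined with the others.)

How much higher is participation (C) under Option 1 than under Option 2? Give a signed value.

Option 1 (X := 135):
  J = 85
  X = 135
  W = 232 + 2·85 − 3·135 = -3
  C = 52 + 2·135 + (-3) = 319
Option 2 (X − 13):
  J = 85
  X = 146 − 13 = 133
  W = 232 + 2·85 − 3·133 = 3
  C = 52 + 2·133 + 3 = 321
C: 319 − 321 = -2

-2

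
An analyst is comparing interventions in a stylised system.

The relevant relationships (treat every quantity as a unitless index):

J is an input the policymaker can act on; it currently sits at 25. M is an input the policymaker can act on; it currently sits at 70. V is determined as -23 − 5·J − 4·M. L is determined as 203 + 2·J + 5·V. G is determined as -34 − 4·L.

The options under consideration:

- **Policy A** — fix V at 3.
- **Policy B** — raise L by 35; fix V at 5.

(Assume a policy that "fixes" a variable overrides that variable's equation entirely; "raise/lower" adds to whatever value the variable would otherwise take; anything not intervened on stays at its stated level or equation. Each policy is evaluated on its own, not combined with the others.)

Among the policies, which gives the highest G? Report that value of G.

-1106

Policy A (V := 3):
  J = 25
  M = 70
  V = 3
  L = 203 + 2·25 + 5·3 = 268
  G = -34 − 4·268 = -1106
Policy B (L + 35, V := 5):
  J = 25
  M = 70
  V = 5
  L = 203 + 2·25 + 5·5 (+35 from intervention) = 313
  G = -34 − 4·313 = -1286
Comparing — Policy A: G=-1106, Policy B: G=-1286. Highest is -1106 (Policy A).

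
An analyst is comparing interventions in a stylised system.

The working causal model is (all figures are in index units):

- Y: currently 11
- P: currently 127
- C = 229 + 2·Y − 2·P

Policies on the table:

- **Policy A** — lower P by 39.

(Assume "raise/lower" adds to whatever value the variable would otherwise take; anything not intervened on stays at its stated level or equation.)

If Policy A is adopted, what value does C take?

75

Policy A (P − 39):
  Y = 11
  P = 127 − 39 = 88
  C = 229 + 2·11 − 2·88 = 75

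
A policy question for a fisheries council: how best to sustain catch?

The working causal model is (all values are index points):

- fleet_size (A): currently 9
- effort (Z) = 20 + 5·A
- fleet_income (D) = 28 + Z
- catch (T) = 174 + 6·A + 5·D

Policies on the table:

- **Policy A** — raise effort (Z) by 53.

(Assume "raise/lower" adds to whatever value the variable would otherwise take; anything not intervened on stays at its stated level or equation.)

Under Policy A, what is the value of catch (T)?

958

Policy A (Z + 53):
  A = 9
  Z = 20 + 5·9 (+53 from intervention) = 118
  D = 28 + 118 = 146
  T = 174 + 6·9 + 5·146 = 958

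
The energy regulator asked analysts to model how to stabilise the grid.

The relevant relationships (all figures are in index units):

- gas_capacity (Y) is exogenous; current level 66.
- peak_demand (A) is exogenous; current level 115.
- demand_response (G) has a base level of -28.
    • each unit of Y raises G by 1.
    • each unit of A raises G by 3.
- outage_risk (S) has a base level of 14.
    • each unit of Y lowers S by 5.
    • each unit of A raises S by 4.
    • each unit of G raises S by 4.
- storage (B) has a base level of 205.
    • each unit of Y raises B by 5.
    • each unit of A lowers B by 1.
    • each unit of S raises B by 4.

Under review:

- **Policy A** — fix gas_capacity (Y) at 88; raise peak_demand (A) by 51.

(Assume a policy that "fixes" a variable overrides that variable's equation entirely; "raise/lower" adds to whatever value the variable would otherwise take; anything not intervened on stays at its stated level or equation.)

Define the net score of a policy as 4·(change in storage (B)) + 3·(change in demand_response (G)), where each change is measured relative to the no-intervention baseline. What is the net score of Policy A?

Baseline:
  Y = 66
  A = 115
  G = -28 + 66 + 3·115 = 383
  S = 14 − 5·66 + 4·115 + 4·383 = 1676
  B = 205 + 5·66 − 115 + 4·1676 = 7124
Policy A (Y := 88, A + 51):
  Y = 88
  A = 115 + 51 = 166
  G = -28 + 88 + 3·166 = 558
  S = 14 − 5·88 + 4·166 + 4·558 = 2470
  B = 205 + 5·88 − 166 + 4·2470 = 10359
ΔB = 10359 − 7124 = 3235; ΔG = 558 − 383 = 175
Score = 4·3235 + 3·175 = 13465

13465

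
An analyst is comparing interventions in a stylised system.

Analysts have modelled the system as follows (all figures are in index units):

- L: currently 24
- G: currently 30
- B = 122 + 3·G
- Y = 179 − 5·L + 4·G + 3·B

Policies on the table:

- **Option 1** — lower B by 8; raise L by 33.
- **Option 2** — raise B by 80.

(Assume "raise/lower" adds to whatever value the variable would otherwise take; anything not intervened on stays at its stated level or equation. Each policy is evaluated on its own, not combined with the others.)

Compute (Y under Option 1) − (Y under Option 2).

Option 1 (B − 8, L + 33):
  L = 24 + 33 = 57
  G = 30
  B = 122 + 3·30 (−8 from intervention) = 204
  Y = 179 − 5·57 + 4·30 + 3·204 = 626
Option 2 (B + 80):
  L = 24
  G = 30
  B = 122 + 3·30 (+80 from intervention) = 292
  Y = 179 − 5·24 + 4·30 + 3·292 = 1055
Y: 626 − 1055 = -429

-429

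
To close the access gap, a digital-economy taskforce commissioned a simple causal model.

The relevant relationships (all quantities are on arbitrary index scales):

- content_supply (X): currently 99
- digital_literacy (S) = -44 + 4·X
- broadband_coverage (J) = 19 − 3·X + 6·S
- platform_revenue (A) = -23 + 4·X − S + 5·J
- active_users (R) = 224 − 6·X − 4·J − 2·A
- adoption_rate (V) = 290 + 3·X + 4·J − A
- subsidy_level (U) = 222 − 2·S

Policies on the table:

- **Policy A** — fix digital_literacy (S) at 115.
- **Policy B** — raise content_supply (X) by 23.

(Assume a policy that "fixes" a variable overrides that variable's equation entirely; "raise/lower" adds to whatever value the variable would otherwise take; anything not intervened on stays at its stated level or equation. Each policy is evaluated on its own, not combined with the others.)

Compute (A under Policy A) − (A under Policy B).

-9288

Policy A (S := 115):
  X = 99
  S = 115
  J = 19 − 3·99 + 6·115 = 412
  A = -23 + 4·99 − 115 + 5·412 = 2318
Policy B (X + 23):
  X = 99 + 23 = 122
  S = -44 + 4·122 = 444
  J = 19 − 3·122 + 6·444 = 2317
  A = -23 + 4·122 − 444 + 5·2317 = 11606
A: 2318 − 11606 = -9288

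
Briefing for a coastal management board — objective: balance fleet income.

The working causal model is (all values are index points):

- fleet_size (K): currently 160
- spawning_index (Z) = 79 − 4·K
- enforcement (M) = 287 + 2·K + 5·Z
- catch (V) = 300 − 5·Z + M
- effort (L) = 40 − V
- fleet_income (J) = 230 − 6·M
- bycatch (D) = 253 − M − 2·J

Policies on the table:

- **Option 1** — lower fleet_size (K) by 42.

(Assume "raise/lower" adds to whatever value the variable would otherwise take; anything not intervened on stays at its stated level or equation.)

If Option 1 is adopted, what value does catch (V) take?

Option 1 (K − 42):
  K = 160 − 42 = 118
  Z = 79 − 4·118 = -393
  M = 287 + 2·118 + 5·(-393) = -1442
  V = 300 − 5·(-393) + (-1442) = 823

823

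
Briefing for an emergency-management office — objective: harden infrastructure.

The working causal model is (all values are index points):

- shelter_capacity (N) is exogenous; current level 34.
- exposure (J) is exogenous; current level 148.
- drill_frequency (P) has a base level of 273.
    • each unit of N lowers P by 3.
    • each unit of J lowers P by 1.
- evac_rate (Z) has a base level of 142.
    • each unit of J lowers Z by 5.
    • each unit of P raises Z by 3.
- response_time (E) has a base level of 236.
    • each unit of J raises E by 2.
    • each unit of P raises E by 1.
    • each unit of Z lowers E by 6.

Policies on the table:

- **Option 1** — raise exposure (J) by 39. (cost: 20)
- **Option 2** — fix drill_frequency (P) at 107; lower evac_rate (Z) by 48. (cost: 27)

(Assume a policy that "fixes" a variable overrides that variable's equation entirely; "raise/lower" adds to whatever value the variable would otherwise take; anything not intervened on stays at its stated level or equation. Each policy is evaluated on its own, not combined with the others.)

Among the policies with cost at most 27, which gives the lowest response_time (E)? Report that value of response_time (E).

2589

Option 1 (J + 39):
  N = 34
  J = 148 + 39 = 187
  P = 273 − 3·34 − 187 = -16
  Z = 142 − 5·187 + 3·(-16) = -841
  E = 236 + 2·187 + (-16) − 6·(-841) = 5640
Option 2 (P := 107, Z − 48):
  N = 34
  J = 148
  P = 107
  Z = 142 − 5·148 + 3·107 (−48 from intervention) = -325
  E = 236 + 2·148 + 107 − 6·(-325) = 2589
Comparing — Option 1: E=5640, Option 2: E=2589. Lowest is 2589 (Option 2).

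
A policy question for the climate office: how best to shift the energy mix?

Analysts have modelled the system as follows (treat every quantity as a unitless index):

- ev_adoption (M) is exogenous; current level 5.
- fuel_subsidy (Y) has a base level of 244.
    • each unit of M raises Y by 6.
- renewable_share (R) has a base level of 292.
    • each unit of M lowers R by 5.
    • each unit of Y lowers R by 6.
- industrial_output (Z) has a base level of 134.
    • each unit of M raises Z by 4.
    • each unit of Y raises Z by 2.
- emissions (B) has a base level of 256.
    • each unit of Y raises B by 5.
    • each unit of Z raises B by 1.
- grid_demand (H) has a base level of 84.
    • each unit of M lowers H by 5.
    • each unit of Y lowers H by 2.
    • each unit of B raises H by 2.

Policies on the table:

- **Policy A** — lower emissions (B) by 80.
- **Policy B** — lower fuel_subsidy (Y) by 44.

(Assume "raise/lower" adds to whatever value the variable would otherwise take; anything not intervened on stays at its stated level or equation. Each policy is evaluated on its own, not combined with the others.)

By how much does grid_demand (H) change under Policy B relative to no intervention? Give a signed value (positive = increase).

-528

Baseline:
  M = 5
  Y = 244 + 6·5 = 274
  Z = 134 + 4·5 + 2·274 = 702
  B = 256 + 5·274 + 702 = 2328
  H = 84 − 5·5 − 2·274 + 2·2328 = 4167
Policy B (Y − 44):
  M = 5
  Y = 244 + 6·5 (−44 from intervention) = 230
  Z = 134 + 4·5 + 2·230 = 614
  B = 256 + 5·230 + 614 = 2020
  H = 84 − 5·5 − 2·230 + 2·2020 = 3639
Change in H: 3639 − 4167 = -528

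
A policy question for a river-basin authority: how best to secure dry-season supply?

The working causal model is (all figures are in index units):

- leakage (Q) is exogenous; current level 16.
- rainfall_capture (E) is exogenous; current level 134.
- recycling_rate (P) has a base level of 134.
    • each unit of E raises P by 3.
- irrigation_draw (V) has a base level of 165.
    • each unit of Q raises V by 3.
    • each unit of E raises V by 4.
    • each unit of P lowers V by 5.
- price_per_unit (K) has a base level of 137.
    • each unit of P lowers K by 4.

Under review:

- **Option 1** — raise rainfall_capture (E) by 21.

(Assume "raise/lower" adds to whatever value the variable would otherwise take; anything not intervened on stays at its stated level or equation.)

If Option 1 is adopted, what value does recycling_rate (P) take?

599

Option 1 (E + 21):
  E = 134 + 21 = 155
  P = 134 + 3·155 = 599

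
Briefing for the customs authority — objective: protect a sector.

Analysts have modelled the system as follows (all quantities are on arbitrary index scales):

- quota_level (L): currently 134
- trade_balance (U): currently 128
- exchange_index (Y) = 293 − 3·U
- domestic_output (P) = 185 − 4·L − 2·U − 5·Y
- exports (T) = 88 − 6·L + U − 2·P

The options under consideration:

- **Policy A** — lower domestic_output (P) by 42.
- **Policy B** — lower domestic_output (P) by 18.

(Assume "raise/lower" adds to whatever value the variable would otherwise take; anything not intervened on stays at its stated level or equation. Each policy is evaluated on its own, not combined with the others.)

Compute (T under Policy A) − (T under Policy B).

Policy A (P − 42):
  L = 134
  U = 128
  Y = 293 − 3·128 = -91
  P = 185 − 4·134 − 2·128 − 5·(-91) (−42 from intervention) = -194
  T = 88 − 6·134 + 128 − 2·(-194) = -200
Policy B (P − 18):
  L = 134
  U = 128
  Y = 293 − 3·128 = -91
  P = 185 − 4·134 − 2·128 − 5·(-91) (−18 from intervention) = -170
  T = 88 − 6·134 + 128 − 2·(-170) = -248
T: -200 − (-248) = 48

48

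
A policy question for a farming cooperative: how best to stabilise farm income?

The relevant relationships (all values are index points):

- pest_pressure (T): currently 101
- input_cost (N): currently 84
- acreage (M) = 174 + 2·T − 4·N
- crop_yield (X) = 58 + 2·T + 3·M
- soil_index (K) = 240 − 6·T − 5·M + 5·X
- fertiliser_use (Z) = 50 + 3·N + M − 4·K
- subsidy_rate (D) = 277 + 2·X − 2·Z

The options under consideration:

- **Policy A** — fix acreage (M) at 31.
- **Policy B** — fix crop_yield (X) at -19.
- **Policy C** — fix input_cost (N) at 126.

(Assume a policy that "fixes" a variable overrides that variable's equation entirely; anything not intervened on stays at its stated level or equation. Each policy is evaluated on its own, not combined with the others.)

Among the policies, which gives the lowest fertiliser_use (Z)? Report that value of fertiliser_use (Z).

Policy A (M := 31):
  T = 101
  N = 84
  M = 31
  X = 58 + 2·101 + 3·31 = 353
  K = 240 − 6·101 − 5·31 + 5·353 = 1244
  Z = 50 + 3·84 + 31 − 4·1244 = -4643
Policy B (X := -19):
  T = 101
  N = 84
  M = 174 + 2·101 − 4·84 = 40
  X = -19
  K = 240 − 6·101 − 5·40 + 5·(-19) = -661
  Z = 50 + 3·84 + 40 − 4·(-661) = 2986
Policy C (N := 126):
  T = 101
  N = 126
  M = 174 + 2·101 − 4·126 = -128
  X = 58 + 2·101 + 3·(-128) = -124
  K = 240 − 6·101 − 5·(-128) + 5·(-124) = -346
  Z = 50 + 3·126 + (-128) − 4·(-346) = 1684
Comparing — Policy A: Z=-4643, Policy B: Z=2986, Policy C: Z=1684. Lowest is -4643 (Policy A).

-4643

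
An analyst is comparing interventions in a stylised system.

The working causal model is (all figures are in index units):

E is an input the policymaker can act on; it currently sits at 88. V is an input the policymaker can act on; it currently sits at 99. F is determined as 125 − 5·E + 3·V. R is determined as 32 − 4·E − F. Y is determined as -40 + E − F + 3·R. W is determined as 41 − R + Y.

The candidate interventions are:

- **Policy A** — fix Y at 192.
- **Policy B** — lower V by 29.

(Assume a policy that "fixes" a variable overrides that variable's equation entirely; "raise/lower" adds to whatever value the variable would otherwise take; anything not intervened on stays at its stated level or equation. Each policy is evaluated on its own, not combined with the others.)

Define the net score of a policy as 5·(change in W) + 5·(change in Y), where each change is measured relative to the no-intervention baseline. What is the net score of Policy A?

Baseline:
  E = 88
  V = 99
  F = 125 − 5·88 + 3·99 = -18
  R = 32 − 4·88 − (-18) = -302
  Y = -40 + 88 − (-18) + 3·(-302) = -840
  W = 41 − (-302) + (-840) = -497
Policy A (Y := 192):
  E = 88
  V = 99
  F = 125 − 5·88 + 3·99 = -18
  R = 32 − 4·88 − (-18) = -302
  Y = 192
  W = 41 − (-302) + 192 = 535
ΔW = 535 − (-497) = 1032; ΔY = 192 − (-840) = 1032
Score = 5·1032 + 5·1032 = 10320

10320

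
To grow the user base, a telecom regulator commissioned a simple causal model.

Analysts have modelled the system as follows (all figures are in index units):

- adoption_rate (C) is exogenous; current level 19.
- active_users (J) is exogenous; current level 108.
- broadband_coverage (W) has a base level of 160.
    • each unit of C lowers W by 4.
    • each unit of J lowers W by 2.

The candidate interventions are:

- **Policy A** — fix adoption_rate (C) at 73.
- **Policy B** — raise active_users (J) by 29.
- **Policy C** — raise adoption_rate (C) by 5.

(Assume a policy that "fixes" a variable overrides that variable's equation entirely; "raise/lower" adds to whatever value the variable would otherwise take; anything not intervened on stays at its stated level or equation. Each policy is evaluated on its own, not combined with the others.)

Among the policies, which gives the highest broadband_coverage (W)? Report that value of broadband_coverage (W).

Policy A (C := 73):
  C = 73
  J = 108
  W = 160 − 4·73 − 2·108 = -348
Policy B (J + 29):
  C = 19
  J = 108 + 29 = 137
  W = 160 − 4·19 − 2·137 = -190
Policy C (C + 5):
  C = 19 + 5 = 24
  J = 108
  W = 160 − 4·24 − 2·108 = -152
Comparing — Policy A: W=-348, Policy B: W=-190, Policy C: W=-152. Highest is -152 (Policy C).

-152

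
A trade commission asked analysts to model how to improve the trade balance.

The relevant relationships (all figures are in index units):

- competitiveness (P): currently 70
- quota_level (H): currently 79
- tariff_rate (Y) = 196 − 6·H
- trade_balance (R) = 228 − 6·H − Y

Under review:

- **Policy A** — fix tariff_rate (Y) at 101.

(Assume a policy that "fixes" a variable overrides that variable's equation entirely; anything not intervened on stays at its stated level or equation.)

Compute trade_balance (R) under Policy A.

-347

Policy A (Y := 101):
  H = 79
  Y = 101
  R = 228 − 6·79 − 101 = -347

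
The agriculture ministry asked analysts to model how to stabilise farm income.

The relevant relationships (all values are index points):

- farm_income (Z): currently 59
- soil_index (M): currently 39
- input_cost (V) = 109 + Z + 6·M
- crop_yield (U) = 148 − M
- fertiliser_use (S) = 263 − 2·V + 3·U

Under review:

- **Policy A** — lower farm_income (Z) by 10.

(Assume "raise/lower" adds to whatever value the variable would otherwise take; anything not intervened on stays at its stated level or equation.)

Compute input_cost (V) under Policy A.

Policy A (Z − 10):
  Z = 59 − 10 = 49
  M = 39
  V = 109 + 49 + 6·39 = 392

392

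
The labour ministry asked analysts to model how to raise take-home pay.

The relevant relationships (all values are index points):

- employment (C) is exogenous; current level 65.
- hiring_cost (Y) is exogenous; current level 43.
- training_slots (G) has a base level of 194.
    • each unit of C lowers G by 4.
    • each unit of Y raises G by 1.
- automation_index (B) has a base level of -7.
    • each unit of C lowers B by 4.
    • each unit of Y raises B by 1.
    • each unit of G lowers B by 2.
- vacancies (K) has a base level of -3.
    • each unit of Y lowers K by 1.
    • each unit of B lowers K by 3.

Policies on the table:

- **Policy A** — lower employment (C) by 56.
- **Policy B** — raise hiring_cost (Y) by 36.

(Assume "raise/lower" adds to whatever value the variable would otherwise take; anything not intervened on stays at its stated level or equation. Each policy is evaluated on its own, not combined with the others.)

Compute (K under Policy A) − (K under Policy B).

Policy A (C − 56):
  C = 65 − 56 = 9
  Y = 43
  G = 194 − 4·9 + 43 = 201
  B = -7 − 4·9 + 43 − 2·201 = -402
  K = -3 − 43 − 3·(-402) = 1160
Policy B (Y + 36):
  C = 65
  Y = 43 + 36 = 79
  G = 194 − 4·65 + 79 = 13
  B = -7 − 4·65 + 79 − 2·13 = -214
  K = -3 − 79 − 3·(-214) = 560
K: 1160 − 560 = 600

600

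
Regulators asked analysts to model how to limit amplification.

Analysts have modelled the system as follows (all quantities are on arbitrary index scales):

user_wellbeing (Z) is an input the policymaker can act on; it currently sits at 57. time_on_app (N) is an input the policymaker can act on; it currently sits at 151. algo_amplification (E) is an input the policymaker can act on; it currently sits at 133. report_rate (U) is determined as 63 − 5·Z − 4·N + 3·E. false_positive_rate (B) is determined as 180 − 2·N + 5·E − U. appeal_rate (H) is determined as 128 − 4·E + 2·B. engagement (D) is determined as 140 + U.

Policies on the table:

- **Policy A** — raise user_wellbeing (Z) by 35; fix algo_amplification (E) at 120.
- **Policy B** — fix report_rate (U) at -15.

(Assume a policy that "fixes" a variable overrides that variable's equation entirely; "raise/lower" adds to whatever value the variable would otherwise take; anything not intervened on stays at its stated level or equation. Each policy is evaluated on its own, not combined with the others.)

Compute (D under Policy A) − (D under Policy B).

Policy A (Z + 35, E := 120):
  Z = 57 + 35 = 92
  N = 151
  E = 120
  U = 63 − 5·92 − 4·151 + 3·120 = -641
  D = 140 + (-641) = -501
Policy B (U := -15):
  Z = 57
  N = 151
  E = 133
  U = -15
  D = 140 + (-15) = 125
D: -501 − 125 = -626

-626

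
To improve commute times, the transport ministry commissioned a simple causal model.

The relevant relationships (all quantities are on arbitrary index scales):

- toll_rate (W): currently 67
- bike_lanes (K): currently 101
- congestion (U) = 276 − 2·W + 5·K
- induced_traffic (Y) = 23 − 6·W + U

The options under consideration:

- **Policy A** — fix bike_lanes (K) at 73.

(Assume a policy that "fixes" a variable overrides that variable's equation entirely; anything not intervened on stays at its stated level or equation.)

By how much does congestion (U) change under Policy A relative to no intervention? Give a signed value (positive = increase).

Baseline:
  W = 67
  K = 101
  U = 276 − 2·67 + 5·101 = 647
Policy A (K := 73):
  W = 67
  K = 73
  U = 276 − 2·67 + 5·73 = 507
Change in U: 507 − 647 = -140

-140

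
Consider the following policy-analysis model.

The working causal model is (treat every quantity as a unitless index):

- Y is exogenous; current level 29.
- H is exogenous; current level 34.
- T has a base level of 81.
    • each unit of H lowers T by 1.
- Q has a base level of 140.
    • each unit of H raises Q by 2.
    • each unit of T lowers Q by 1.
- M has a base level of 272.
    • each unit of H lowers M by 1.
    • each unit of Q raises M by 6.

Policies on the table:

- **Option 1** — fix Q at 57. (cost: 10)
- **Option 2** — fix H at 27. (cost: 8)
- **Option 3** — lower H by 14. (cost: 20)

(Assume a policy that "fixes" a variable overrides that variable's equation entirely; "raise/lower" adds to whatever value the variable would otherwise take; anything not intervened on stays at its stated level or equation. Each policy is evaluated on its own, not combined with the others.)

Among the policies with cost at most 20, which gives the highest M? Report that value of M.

1085

Option 1 (Q := 57):
  H = 34
  T = 81 − 34 = 47
  Q = 57
  M = 272 − 34 + 6·57 = 580
Option 2 (H := 27):
  H = 27
  T = 81 − 27 = 54
  Q = 140 + 2·27 − 54 = 140
  M = 272 − 27 + 6·140 = 1085
Option 3 (H − 14):
  H = 34 − 14 = 20
  T = 81 − 20 = 61
  Q = 140 + 2·20 − 61 = 119
  M = 272 − 20 + 6·119 = 966
Comparing — Option 1: M=580, Option 2: M=1085, Option 3: M=966. Highest is 1085 (Option 2).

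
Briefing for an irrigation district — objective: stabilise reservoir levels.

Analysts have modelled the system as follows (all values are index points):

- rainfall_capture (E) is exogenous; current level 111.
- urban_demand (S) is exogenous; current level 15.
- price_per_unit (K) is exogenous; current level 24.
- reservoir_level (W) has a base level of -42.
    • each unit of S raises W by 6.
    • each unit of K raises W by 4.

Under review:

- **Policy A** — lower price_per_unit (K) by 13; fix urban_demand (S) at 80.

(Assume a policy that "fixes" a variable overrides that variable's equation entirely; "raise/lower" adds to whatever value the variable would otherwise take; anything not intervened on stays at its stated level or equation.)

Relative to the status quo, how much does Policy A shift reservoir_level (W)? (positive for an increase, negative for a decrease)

338

Baseline:
  S = 15
  K = 24
  W = -42 + 6·15 + 4·24 = 144
Policy A (K − 13, S := 80):
  S = 80
  K = 24 − 13 = 11
  W = -42 + 6·80 + 4·11 = 482
Change in W: 482 − 144 = 338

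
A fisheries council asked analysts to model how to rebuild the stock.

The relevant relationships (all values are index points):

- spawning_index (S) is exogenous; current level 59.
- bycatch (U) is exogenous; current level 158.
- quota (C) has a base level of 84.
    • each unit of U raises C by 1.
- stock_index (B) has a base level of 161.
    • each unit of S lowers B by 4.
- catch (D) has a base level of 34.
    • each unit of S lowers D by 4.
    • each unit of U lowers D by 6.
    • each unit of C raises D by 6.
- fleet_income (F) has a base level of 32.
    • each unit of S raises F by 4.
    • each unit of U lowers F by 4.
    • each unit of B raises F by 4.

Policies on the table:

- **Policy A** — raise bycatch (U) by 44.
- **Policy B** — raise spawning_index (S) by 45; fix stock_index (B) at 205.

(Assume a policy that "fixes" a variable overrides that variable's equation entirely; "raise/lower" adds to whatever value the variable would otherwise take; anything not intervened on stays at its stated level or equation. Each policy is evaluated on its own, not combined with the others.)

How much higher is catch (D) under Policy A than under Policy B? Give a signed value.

Policy A (U + 44):
  S = 59
  U = 158 + 44 = 202
  C = 84 + 202 = 286
  D = 34 − 4·59 − 6·202 + 6·286 = 302
Policy B (S + 45, B := 205):
  S = 59 + 45 = 104
  U = 158
  C = 84 + 158 = 242
  D = 34 − 4·104 − 6·158 + 6·242 = 122
D: 302 − 122 = 180

180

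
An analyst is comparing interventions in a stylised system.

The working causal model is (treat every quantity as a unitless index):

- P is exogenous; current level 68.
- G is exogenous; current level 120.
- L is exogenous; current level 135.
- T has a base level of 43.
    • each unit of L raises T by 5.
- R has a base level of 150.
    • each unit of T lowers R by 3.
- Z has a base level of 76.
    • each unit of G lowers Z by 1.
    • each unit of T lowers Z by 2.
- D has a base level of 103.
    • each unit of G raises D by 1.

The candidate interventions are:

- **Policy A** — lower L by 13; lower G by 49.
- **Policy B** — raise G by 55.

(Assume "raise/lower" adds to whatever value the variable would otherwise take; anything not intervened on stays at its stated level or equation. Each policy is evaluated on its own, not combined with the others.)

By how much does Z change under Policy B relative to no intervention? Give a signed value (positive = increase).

-55

Baseline:
  G = 120
  L = 135
  T = 43 + 5·135 = 718
  Z = 76 − 120 − 2·718 = -1480
Policy B (G + 55):
  G = 120 + 55 = 175
  L = 135
  T = 43 + 5·135 = 718
  Z = 76 − 175 − 2·718 = -1535
Change in Z: -1535 − (-1480) = -55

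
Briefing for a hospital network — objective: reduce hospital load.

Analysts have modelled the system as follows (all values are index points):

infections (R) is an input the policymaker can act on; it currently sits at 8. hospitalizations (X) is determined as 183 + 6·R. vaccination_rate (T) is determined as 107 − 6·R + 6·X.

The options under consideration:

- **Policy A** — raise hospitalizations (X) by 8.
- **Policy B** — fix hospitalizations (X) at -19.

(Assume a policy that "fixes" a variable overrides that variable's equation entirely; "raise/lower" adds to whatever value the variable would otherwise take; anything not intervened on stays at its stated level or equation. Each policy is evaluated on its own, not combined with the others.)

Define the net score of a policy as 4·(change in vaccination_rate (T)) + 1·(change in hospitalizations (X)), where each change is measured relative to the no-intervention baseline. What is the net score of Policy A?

Baseline:
  R = 8
  X = 183 + 6·8 = 231
  T = 107 − 6·8 + 6·231 = 1445
Policy A (X + 8):
  R = 8
  X = 183 + 6·8 (+8 from intervention) = 239
  T = 107 − 6·8 + 6·239 = 1493
ΔT = 1493 − 1445 = 48; ΔX = 239 − 231 = 8
Score = 4·48 + 1·8 = 200

200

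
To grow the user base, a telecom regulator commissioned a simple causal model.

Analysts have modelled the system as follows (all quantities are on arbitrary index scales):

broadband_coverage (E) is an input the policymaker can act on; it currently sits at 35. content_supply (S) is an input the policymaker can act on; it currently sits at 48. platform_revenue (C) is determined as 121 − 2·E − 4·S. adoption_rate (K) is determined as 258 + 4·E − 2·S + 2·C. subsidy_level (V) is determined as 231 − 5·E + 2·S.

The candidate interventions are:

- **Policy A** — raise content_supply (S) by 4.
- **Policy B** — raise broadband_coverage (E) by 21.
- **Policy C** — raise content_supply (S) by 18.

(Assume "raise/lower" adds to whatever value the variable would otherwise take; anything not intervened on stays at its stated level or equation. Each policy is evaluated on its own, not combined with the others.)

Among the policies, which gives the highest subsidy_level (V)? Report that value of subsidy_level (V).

Policy A (S + 4):
  E = 35
  S = 48 + 4 = 52
  V = 231 − 5·35 + 2·52 = 160
Policy B (E + 21):
  E = 35 + 21 = 56
  S = 48
  V = 231 − 5·56 + 2·48 = 47
Policy C (S + 18):
  E = 35
  S = 48 + 18 = 66
  V = 231 − 5·35 + 2·66 = 188
Comparing — Policy A: V=160, Policy B: V=47, Policy C: V=188. Highest is 188 (Policy C).

188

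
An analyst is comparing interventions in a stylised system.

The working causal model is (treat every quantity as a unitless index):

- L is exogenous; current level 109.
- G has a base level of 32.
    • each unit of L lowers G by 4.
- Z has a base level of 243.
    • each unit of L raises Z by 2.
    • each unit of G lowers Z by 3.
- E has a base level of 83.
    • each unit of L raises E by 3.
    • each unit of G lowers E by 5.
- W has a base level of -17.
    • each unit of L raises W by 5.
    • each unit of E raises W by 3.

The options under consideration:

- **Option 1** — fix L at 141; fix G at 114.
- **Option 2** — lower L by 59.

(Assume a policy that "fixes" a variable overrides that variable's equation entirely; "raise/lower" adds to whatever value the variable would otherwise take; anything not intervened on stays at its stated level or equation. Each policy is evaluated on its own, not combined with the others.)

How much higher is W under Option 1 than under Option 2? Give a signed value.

-2956

Option 1 (L := 141, G := 114):
  L = 141
  G = 114
  E = 83 + 3·141 − 5·114 = -64
  W = -17 + 5·141 + 3·(-64) = 496
Option 2 (L − 59):
  L = 109 − 59 = 50
  G = 32 − 4·50 = -168
  E = 83 + 3·50 − 5·(-168) = 1073
  W = -17 + 5·50 + 3·1073 = 3452
W: 496 − 3452 = -2956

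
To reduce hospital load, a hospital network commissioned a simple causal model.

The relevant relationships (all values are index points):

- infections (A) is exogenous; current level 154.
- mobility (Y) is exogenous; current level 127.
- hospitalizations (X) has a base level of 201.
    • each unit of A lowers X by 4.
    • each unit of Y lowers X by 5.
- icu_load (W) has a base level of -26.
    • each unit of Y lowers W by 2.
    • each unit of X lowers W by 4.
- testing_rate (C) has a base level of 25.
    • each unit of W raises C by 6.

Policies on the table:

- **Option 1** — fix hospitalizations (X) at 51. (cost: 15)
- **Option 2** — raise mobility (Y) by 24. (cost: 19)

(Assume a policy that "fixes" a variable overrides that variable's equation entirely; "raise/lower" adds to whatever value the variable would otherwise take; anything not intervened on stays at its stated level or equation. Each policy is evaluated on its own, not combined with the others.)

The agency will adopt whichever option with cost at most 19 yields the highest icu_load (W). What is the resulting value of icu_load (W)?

Option 1 (X := 51):
  A = 154
  Y = 127
  X = 51
  W = -26 − 2·127 − 4·51 = -484
Option 2 (Y + 24):
  A = 154
  Y = 127 + 24 = 151
  X = 201 − 4·154 − 5·151 = -1170
  W = -26 − 2·151 − 4·(-1170) = 4352
Comparing — Option 1: W=-484, Option 2: W=4352. Highest is 4352 (Option 2).

4352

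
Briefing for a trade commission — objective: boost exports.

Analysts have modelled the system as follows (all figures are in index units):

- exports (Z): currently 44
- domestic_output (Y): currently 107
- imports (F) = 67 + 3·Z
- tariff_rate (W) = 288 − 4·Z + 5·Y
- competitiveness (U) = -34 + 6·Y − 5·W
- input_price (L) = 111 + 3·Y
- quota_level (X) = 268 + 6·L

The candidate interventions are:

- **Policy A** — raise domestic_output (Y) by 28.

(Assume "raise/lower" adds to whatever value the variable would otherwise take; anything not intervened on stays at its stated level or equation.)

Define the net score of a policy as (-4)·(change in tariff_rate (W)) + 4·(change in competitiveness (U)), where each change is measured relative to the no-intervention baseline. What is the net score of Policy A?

Baseline:
  Z = 44
  Y = 107
  W = 288 − 4·44 + 5·107 = 647
  U = -34 + 6·107 − 5·647 = -2627
Policy A (Y + 28):
  Z = 44
  Y = 107 + 28 = 135
  W = 288 − 4·44 + 5·135 = 787
  U = -34 + 6·135 − 5·787 = -3159
ΔW = 787 − 647 = 140; ΔU = -3159 − (-2627) = -532
Score = (-4)·140 + 4·(-532) = -2688

-2688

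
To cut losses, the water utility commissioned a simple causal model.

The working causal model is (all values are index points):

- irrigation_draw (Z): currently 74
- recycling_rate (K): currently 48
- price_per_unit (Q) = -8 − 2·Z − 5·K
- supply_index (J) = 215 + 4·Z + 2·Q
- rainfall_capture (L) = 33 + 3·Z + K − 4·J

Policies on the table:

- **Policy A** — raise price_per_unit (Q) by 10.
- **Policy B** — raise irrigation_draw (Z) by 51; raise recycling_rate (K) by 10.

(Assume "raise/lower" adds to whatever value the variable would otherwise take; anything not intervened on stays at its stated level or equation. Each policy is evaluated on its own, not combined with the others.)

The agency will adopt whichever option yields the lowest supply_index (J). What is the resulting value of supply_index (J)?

-381

Policy A (Q + 10):
  Z = 74
  K = 48
  Q = -8 − 2·74 − 5·48 (+10 from intervention) = -386
  J = 215 + 4·74 + 2·(-386) = -261
Policy B (Z + 51, K + 10):
  Z = 74 + 51 = 125
  K = 48 + 10 = 58
  Q = -8 − 2·125 − 5·58 = -548
  J = 215 + 4·125 + 2·(-548) = -381
Comparing — Policy A: J=-261, Policy B: J=-381. Lowest is -381 (Policy B).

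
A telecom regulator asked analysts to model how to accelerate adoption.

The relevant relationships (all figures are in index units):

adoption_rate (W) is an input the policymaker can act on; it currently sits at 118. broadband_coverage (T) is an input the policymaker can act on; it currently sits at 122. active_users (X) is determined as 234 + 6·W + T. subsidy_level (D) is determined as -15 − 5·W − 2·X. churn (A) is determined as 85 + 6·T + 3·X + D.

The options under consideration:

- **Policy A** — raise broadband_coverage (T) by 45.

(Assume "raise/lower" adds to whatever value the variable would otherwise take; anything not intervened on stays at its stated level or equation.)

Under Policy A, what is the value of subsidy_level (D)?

-2823

Policy A (T + 45):
  W = 118
  T = 122 + 45 = 167
  X = 234 + 6·118 + 167 = 1109
  D = -15 − 5·118 − 2·1109 = -2823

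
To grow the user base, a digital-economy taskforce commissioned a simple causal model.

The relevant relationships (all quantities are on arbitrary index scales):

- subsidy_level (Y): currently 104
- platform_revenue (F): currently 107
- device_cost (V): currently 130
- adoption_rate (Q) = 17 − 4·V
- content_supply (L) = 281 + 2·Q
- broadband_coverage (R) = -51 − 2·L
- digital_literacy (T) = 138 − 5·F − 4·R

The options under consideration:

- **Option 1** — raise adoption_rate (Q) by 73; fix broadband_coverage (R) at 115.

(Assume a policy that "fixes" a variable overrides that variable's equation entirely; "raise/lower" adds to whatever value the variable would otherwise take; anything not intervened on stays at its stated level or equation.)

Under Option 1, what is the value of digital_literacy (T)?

Option 1 (Q + 73, R := 115):
  F = 107
  V = 130
  Q = 17 − 4·130 (+73 from intervention) = -430
  L = 281 + 2·(-430) = -579
  R = 115
  T = 138 − 5·107 − 4·115 = -857

-857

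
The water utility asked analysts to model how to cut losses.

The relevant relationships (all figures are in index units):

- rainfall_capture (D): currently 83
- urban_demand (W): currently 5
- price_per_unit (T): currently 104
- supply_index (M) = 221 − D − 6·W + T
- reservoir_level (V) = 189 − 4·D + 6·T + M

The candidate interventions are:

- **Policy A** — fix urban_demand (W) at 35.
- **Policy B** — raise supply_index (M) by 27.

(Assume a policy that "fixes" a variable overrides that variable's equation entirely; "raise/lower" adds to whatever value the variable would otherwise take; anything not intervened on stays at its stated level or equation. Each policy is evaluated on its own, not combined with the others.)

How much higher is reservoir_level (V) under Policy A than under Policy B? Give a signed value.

Policy A (W := 35):
  D = 83
  W = 35
  T = 104
  M = 221 − 83 − 6·35 + 104 = 32
  V = 189 − 4·83 + 6·104 + 32 = 513
Policy B (M + 27):
  D = 83
  W = 5
  T = 104
  M = 221 − 83 − 6·5 + 104 (+27 from intervention) = 239
  V = 189 − 4·83 + 6·104 + 239 = 720
V: 513 − 720 = -207

-207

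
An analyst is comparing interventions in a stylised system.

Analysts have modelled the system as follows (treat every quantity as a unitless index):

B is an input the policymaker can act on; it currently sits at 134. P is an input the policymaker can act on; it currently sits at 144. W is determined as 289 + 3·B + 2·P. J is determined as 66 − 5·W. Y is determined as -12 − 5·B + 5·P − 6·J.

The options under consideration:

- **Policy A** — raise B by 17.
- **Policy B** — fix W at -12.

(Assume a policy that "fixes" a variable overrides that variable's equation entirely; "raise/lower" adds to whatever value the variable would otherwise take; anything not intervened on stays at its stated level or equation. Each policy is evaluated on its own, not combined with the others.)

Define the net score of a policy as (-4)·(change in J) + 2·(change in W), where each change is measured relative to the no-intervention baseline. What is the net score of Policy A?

Baseline:
  B = 134
  P = 144
  W = 289 + 3·134 + 2·144 = 979
  J = 66 − 5·979 = -4829
Policy A (B + 17):
  B = 134 + 17 = 151
  P = 144
  W = 289 + 3·151 + 2·144 = 1030
  J = 66 − 5·1030 = -5084
ΔJ = -5084 − (-4829) = -255; ΔW = 1030 − 979 = 51
Score = (-4)·(-255) + 2·51 = 1122

1122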